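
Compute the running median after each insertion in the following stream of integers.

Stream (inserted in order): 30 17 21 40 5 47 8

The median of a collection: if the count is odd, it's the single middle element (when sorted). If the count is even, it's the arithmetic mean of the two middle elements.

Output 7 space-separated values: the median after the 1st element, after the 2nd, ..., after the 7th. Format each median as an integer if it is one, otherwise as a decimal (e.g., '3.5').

Step 1: insert 30 -> lo=[30] (size 1, max 30) hi=[] (size 0) -> median=30
Step 2: insert 17 -> lo=[17] (size 1, max 17) hi=[30] (size 1, min 30) -> median=23.5
Step 3: insert 21 -> lo=[17, 21] (size 2, max 21) hi=[30] (size 1, min 30) -> median=21
Step 4: insert 40 -> lo=[17, 21] (size 2, max 21) hi=[30, 40] (size 2, min 30) -> median=25.5
Step 5: insert 5 -> lo=[5, 17, 21] (size 3, max 21) hi=[30, 40] (size 2, min 30) -> median=21
Step 6: insert 47 -> lo=[5, 17, 21] (size 3, max 21) hi=[30, 40, 47] (size 3, min 30) -> median=25.5
Step 7: insert 8 -> lo=[5, 8, 17, 21] (size 4, max 21) hi=[30, 40, 47] (size 3, min 30) -> median=21

Answer: 30 23.5 21 25.5 21 25.5 21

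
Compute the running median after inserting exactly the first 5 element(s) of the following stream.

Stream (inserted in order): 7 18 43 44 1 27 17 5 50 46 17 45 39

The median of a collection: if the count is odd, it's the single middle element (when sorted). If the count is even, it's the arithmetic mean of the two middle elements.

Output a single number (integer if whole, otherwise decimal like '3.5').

Answer: 18

Derivation:
Step 1: insert 7 -> lo=[7] (size 1, max 7) hi=[] (size 0) -> median=7
Step 2: insert 18 -> lo=[7] (size 1, max 7) hi=[18] (size 1, min 18) -> median=12.5
Step 3: insert 43 -> lo=[7, 18] (size 2, max 18) hi=[43] (size 1, min 43) -> median=18
Step 4: insert 44 -> lo=[7, 18] (size 2, max 18) hi=[43, 44] (size 2, min 43) -> median=30.5
Step 5: insert 1 -> lo=[1, 7, 18] (size 3, max 18) hi=[43, 44] (size 2, min 43) -> median=18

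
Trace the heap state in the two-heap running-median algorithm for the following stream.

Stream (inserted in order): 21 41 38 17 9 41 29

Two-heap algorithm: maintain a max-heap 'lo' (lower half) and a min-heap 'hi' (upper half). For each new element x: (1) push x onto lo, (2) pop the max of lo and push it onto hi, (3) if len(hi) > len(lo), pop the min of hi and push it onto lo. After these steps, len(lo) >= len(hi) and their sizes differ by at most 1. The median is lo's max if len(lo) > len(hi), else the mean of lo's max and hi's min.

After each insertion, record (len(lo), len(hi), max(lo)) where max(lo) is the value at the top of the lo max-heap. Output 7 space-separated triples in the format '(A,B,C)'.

Step 1: insert 21 -> lo=[21] hi=[] -> (len(lo)=1, len(hi)=0, max(lo)=21)
Step 2: insert 41 -> lo=[21] hi=[41] -> (len(lo)=1, len(hi)=1, max(lo)=21)
Step 3: insert 38 -> lo=[21, 38] hi=[41] -> (len(lo)=2, len(hi)=1, max(lo)=38)
Step 4: insert 17 -> lo=[17, 21] hi=[38, 41] -> (len(lo)=2, len(hi)=2, max(lo)=21)
Step 5: insert 9 -> lo=[9, 17, 21] hi=[38, 41] -> (len(lo)=3, len(hi)=2, max(lo)=21)
Step 6: insert 41 -> lo=[9, 17, 21] hi=[38, 41, 41] -> (len(lo)=3, len(hi)=3, max(lo)=21)
Step 7: insert 29 -> lo=[9, 17, 21, 29] hi=[38, 41, 41] -> (len(lo)=4, len(hi)=3, max(lo)=29)

Answer: (1,0,21) (1,1,21) (2,1,38) (2,2,21) (3,2,21) (3,3,21) (4,3,29)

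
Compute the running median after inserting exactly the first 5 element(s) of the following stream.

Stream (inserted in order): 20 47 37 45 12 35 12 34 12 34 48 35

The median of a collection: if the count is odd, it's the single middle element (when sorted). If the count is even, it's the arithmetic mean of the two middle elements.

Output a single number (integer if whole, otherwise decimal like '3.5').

Answer: 37

Derivation:
Step 1: insert 20 -> lo=[20] (size 1, max 20) hi=[] (size 0) -> median=20
Step 2: insert 47 -> lo=[20] (size 1, max 20) hi=[47] (size 1, min 47) -> median=33.5
Step 3: insert 37 -> lo=[20, 37] (size 2, max 37) hi=[47] (size 1, min 47) -> median=37
Step 4: insert 45 -> lo=[20, 37] (size 2, max 37) hi=[45, 47] (size 2, min 45) -> median=41
Step 5: insert 12 -> lo=[12, 20, 37] (size 3, max 37) hi=[45, 47] (size 2, min 45) -> median=37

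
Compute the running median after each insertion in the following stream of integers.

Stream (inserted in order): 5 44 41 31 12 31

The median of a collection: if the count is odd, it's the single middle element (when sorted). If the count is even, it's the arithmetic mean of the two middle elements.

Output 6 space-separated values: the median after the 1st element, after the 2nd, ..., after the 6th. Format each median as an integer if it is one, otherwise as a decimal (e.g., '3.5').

Step 1: insert 5 -> lo=[5] (size 1, max 5) hi=[] (size 0) -> median=5
Step 2: insert 44 -> lo=[5] (size 1, max 5) hi=[44] (size 1, min 44) -> median=24.5
Step 3: insert 41 -> lo=[5, 41] (size 2, max 41) hi=[44] (size 1, min 44) -> median=41
Step 4: insert 31 -> lo=[5, 31] (size 2, max 31) hi=[41, 44] (size 2, min 41) -> median=36
Step 5: insert 12 -> lo=[5, 12, 31] (size 3, max 31) hi=[41, 44] (size 2, min 41) -> median=31
Step 6: insert 31 -> lo=[5, 12, 31] (size 3, max 31) hi=[31, 41, 44] (size 3, min 31) -> median=31

Answer: 5 24.5 41 36 31 31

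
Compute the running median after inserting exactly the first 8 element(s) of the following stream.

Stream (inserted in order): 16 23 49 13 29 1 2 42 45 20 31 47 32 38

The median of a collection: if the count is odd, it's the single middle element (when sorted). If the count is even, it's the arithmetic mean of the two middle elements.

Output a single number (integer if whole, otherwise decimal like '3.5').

Answer: 19.5

Derivation:
Step 1: insert 16 -> lo=[16] (size 1, max 16) hi=[] (size 0) -> median=16
Step 2: insert 23 -> lo=[16] (size 1, max 16) hi=[23] (size 1, min 23) -> median=19.5
Step 3: insert 49 -> lo=[16, 23] (size 2, max 23) hi=[49] (size 1, min 49) -> median=23
Step 4: insert 13 -> lo=[13, 16] (size 2, max 16) hi=[23, 49] (size 2, min 23) -> median=19.5
Step 5: insert 29 -> lo=[13, 16, 23] (size 3, max 23) hi=[29, 49] (size 2, min 29) -> median=23
Step 6: insert 1 -> lo=[1, 13, 16] (size 3, max 16) hi=[23, 29, 49] (size 3, min 23) -> median=19.5
Step 7: insert 2 -> lo=[1, 2, 13, 16] (size 4, max 16) hi=[23, 29, 49] (size 3, min 23) -> median=16
Step 8: insert 42 -> lo=[1, 2, 13, 16] (size 4, max 16) hi=[23, 29, 42, 49] (size 4, min 23) -> median=19.5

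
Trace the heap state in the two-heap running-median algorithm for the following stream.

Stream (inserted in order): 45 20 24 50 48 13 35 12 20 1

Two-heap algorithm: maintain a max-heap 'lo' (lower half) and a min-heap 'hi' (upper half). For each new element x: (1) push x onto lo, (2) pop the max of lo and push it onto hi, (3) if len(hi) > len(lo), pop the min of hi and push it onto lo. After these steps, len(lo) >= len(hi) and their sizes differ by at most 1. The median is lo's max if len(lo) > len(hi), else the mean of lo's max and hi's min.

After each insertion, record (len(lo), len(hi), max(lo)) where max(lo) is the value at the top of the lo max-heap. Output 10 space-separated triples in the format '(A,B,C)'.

Step 1: insert 45 -> lo=[45] hi=[] -> (len(lo)=1, len(hi)=0, max(lo)=45)
Step 2: insert 20 -> lo=[20] hi=[45] -> (len(lo)=1, len(hi)=1, max(lo)=20)
Step 3: insert 24 -> lo=[20, 24] hi=[45] -> (len(lo)=2, len(hi)=1, max(lo)=24)
Step 4: insert 50 -> lo=[20, 24] hi=[45, 50] -> (len(lo)=2, len(hi)=2, max(lo)=24)
Step 5: insert 48 -> lo=[20, 24, 45] hi=[48, 50] -> (len(lo)=3, len(hi)=2, max(lo)=45)
Step 6: insert 13 -> lo=[13, 20, 24] hi=[45, 48, 50] -> (len(lo)=3, len(hi)=3, max(lo)=24)
Step 7: insert 35 -> lo=[13, 20, 24, 35] hi=[45, 48, 50] -> (len(lo)=4, len(hi)=3, max(lo)=35)
Step 8: insert 12 -> lo=[12, 13, 20, 24] hi=[35, 45, 48, 50] -> (len(lo)=4, len(hi)=4, max(lo)=24)
Step 9: insert 20 -> lo=[12, 13, 20, 20, 24] hi=[35, 45, 48, 50] -> (len(lo)=5, len(hi)=4, max(lo)=24)
Step 10: insert 1 -> lo=[1, 12, 13, 20, 20] hi=[24, 35, 45, 48, 50] -> (len(lo)=5, len(hi)=5, max(lo)=20)

Answer: (1,0,45) (1,1,20) (2,1,24) (2,2,24) (3,2,45) (3,3,24) (4,3,35) (4,4,24) (5,4,24) (5,5,20)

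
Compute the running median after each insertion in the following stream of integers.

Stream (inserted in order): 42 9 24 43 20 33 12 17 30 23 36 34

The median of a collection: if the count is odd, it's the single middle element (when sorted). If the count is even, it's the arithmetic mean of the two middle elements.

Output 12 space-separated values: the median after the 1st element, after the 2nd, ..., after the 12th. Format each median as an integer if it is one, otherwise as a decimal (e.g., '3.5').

Answer: 42 25.5 24 33 24 28.5 24 22 24 23.5 24 27

Derivation:
Step 1: insert 42 -> lo=[42] (size 1, max 42) hi=[] (size 0) -> median=42
Step 2: insert 9 -> lo=[9] (size 1, max 9) hi=[42] (size 1, min 42) -> median=25.5
Step 3: insert 24 -> lo=[9, 24] (size 2, max 24) hi=[42] (size 1, min 42) -> median=24
Step 4: insert 43 -> lo=[9, 24] (size 2, max 24) hi=[42, 43] (size 2, min 42) -> median=33
Step 5: insert 20 -> lo=[9, 20, 24] (size 3, max 24) hi=[42, 43] (size 2, min 42) -> median=24
Step 6: insert 33 -> lo=[9, 20, 24] (size 3, max 24) hi=[33, 42, 43] (size 3, min 33) -> median=28.5
Step 7: insert 12 -> lo=[9, 12, 20, 24] (size 4, max 24) hi=[33, 42, 43] (size 3, min 33) -> median=24
Step 8: insert 17 -> lo=[9, 12, 17, 20] (size 4, max 20) hi=[24, 33, 42, 43] (size 4, min 24) -> median=22
Step 9: insert 30 -> lo=[9, 12, 17, 20, 24] (size 5, max 24) hi=[30, 33, 42, 43] (size 4, min 30) -> median=24
Step 10: insert 23 -> lo=[9, 12, 17, 20, 23] (size 5, max 23) hi=[24, 30, 33, 42, 43] (size 5, min 24) -> median=23.5
Step 11: insert 36 -> lo=[9, 12, 17, 20, 23, 24] (size 6, max 24) hi=[30, 33, 36, 42, 43] (size 5, min 30) -> median=24
Step 12: insert 34 -> lo=[9, 12, 17, 20, 23, 24] (size 6, max 24) hi=[30, 33, 34, 36, 42, 43] (size 6, min 30) -> median=27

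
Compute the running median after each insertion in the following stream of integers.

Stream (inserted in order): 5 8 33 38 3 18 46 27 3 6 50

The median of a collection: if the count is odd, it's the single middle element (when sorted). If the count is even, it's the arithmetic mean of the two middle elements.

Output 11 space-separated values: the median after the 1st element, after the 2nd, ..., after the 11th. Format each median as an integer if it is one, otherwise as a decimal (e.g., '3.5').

Answer: 5 6.5 8 20.5 8 13 18 22.5 18 13 18

Derivation:
Step 1: insert 5 -> lo=[5] (size 1, max 5) hi=[] (size 0) -> median=5
Step 2: insert 8 -> lo=[5] (size 1, max 5) hi=[8] (size 1, min 8) -> median=6.5
Step 3: insert 33 -> lo=[5, 8] (size 2, max 8) hi=[33] (size 1, min 33) -> median=8
Step 4: insert 38 -> lo=[5, 8] (size 2, max 8) hi=[33, 38] (size 2, min 33) -> median=20.5
Step 5: insert 3 -> lo=[3, 5, 8] (size 3, max 8) hi=[33, 38] (size 2, min 33) -> median=8
Step 6: insert 18 -> lo=[3, 5, 8] (size 3, max 8) hi=[18, 33, 38] (size 3, min 18) -> median=13
Step 7: insert 46 -> lo=[3, 5, 8, 18] (size 4, max 18) hi=[33, 38, 46] (size 3, min 33) -> median=18
Step 8: insert 27 -> lo=[3, 5, 8, 18] (size 4, max 18) hi=[27, 33, 38, 46] (size 4, min 27) -> median=22.5
Step 9: insert 3 -> lo=[3, 3, 5, 8, 18] (size 5, max 18) hi=[27, 33, 38, 46] (size 4, min 27) -> median=18
Step 10: insert 6 -> lo=[3, 3, 5, 6, 8] (size 5, max 8) hi=[18, 27, 33, 38, 46] (size 5, min 18) -> median=13
Step 11: insert 50 -> lo=[3, 3, 5, 6, 8, 18] (size 6, max 18) hi=[27, 33, 38, 46, 50] (size 5, min 27) -> median=18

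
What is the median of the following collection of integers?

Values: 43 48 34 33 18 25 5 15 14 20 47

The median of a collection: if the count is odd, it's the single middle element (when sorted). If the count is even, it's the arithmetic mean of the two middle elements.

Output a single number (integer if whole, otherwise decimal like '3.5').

Step 1: insert 43 -> lo=[43] (size 1, max 43) hi=[] (size 0) -> median=43
Step 2: insert 48 -> lo=[43] (size 1, max 43) hi=[48] (size 1, min 48) -> median=45.5
Step 3: insert 34 -> lo=[34, 43] (size 2, max 43) hi=[48] (size 1, min 48) -> median=43
Step 4: insert 33 -> lo=[33, 34] (size 2, max 34) hi=[43, 48] (size 2, min 43) -> median=38.5
Step 5: insert 18 -> lo=[18, 33, 34] (size 3, max 34) hi=[43, 48] (size 2, min 43) -> median=34
Step 6: insert 25 -> lo=[18, 25, 33] (size 3, max 33) hi=[34, 43, 48] (size 3, min 34) -> median=33.5
Step 7: insert 5 -> lo=[5, 18, 25, 33] (size 4, max 33) hi=[34, 43, 48] (size 3, min 34) -> median=33
Step 8: insert 15 -> lo=[5, 15, 18, 25] (size 4, max 25) hi=[33, 34, 43, 48] (size 4, min 33) -> median=29
Step 9: insert 14 -> lo=[5, 14, 15, 18, 25] (size 5, max 25) hi=[33, 34, 43, 48] (size 4, min 33) -> median=25
Step 10: insert 20 -> lo=[5, 14, 15, 18, 20] (size 5, max 20) hi=[25, 33, 34, 43, 48] (size 5, min 25) -> median=22.5
Step 11: insert 47 -> lo=[5, 14, 15, 18, 20, 25] (size 6, max 25) hi=[33, 34, 43, 47, 48] (size 5, min 33) -> median=25

Answer: 25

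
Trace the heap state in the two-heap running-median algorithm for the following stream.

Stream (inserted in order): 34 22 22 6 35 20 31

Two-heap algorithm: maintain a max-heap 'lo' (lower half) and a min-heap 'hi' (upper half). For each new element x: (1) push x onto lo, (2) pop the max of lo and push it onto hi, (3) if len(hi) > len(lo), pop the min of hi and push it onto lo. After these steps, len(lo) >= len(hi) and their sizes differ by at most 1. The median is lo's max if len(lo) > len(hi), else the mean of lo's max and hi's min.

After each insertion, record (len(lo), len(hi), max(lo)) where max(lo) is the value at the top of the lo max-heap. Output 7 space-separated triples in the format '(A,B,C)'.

Step 1: insert 34 -> lo=[34] hi=[] -> (len(lo)=1, len(hi)=0, max(lo)=34)
Step 2: insert 22 -> lo=[22] hi=[34] -> (len(lo)=1, len(hi)=1, max(lo)=22)
Step 3: insert 22 -> lo=[22, 22] hi=[34] -> (len(lo)=2, len(hi)=1, max(lo)=22)
Step 4: insert 6 -> lo=[6, 22] hi=[22, 34] -> (len(lo)=2, len(hi)=2, max(lo)=22)
Step 5: insert 35 -> lo=[6, 22, 22] hi=[34, 35] -> (len(lo)=3, len(hi)=2, max(lo)=22)
Step 6: insert 20 -> lo=[6, 20, 22] hi=[22, 34, 35] -> (len(lo)=3, len(hi)=3, max(lo)=22)
Step 7: insert 31 -> lo=[6, 20, 22, 22] hi=[31, 34, 35] -> (len(lo)=4, len(hi)=3, max(lo)=22)

Answer: (1,0,34) (1,1,22) (2,1,22) (2,2,22) (3,2,22) (3,3,22) (4,3,22)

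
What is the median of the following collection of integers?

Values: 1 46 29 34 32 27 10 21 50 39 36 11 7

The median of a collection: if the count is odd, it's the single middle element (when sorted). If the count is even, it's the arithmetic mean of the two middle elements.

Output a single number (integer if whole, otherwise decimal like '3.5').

Step 1: insert 1 -> lo=[1] (size 1, max 1) hi=[] (size 0) -> median=1
Step 2: insert 46 -> lo=[1] (size 1, max 1) hi=[46] (size 1, min 46) -> median=23.5
Step 3: insert 29 -> lo=[1, 29] (size 2, max 29) hi=[46] (size 1, min 46) -> median=29
Step 4: insert 34 -> lo=[1, 29] (size 2, max 29) hi=[34, 46] (size 2, min 34) -> median=31.5
Step 5: insert 32 -> lo=[1, 29, 32] (size 3, max 32) hi=[34, 46] (size 2, min 34) -> median=32
Step 6: insert 27 -> lo=[1, 27, 29] (size 3, max 29) hi=[32, 34, 46] (size 3, min 32) -> median=30.5
Step 7: insert 10 -> lo=[1, 10, 27, 29] (size 4, max 29) hi=[32, 34, 46] (size 3, min 32) -> median=29
Step 8: insert 21 -> lo=[1, 10, 21, 27] (size 4, max 27) hi=[29, 32, 34, 46] (size 4, min 29) -> median=28
Step 9: insert 50 -> lo=[1, 10, 21, 27, 29] (size 5, max 29) hi=[32, 34, 46, 50] (size 4, min 32) -> median=29
Step 10: insert 39 -> lo=[1, 10, 21, 27, 29] (size 5, max 29) hi=[32, 34, 39, 46, 50] (size 5, min 32) -> median=30.5
Step 11: insert 36 -> lo=[1, 10, 21, 27, 29, 32] (size 6, max 32) hi=[34, 36, 39, 46, 50] (size 5, min 34) -> median=32
Step 12: insert 11 -> lo=[1, 10, 11, 21, 27, 29] (size 6, max 29) hi=[32, 34, 36, 39, 46, 50] (size 6, min 32) -> median=30.5
Step 13: insert 7 -> lo=[1, 7, 10, 11, 21, 27, 29] (size 7, max 29) hi=[32, 34, 36, 39, 46, 50] (size 6, min 32) -> median=29

Answer: 29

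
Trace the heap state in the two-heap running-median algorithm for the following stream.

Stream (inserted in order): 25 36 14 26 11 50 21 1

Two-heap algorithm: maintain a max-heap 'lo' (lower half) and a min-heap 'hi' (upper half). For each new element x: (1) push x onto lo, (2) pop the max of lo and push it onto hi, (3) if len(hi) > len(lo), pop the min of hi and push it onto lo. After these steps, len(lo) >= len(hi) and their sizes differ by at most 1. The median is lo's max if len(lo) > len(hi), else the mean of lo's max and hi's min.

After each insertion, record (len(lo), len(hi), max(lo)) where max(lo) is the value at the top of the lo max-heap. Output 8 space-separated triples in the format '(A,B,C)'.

Step 1: insert 25 -> lo=[25] hi=[] -> (len(lo)=1, len(hi)=0, max(lo)=25)
Step 2: insert 36 -> lo=[25] hi=[36] -> (len(lo)=1, len(hi)=1, max(lo)=25)
Step 3: insert 14 -> lo=[14, 25] hi=[36] -> (len(lo)=2, len(hi)=1, max(lo)=25)
Step 4: insert 26 -> lo=[14, 25] hi=[26, 36] -> (len(lo)=2, len(hi)=2, max(lo)=25)
Step 5: insert 11 -> lo=[11, 14, 25] hi=[26, 36] -> (len(lo)=3, len(hi)=2, max(lo)=25)
Step 6: insert 50 -> lo=[11, 14, 25] hi=[26, 36, 50] -> (len(lo)=3, len(hi)=3, max(lo)=25)
Step 7: insert 21 -> lo=[11, 14, 21, 25] hi=[26, 36, 50] -> (len(lo)=4, len(hi)=3, max(lo)=25)
Step 8: insert 1 -> lo=[1, 11, 14, 21] hi=[25, 26, 36, 50] -> (len(lo)=4, len(hi)=4, max(lo)=21)

Answer: (1,0,25) (1,1,25) (2,1,25) (2,2,25) (3,2,25) (3,3,25) (4,3,25) (4,4,21)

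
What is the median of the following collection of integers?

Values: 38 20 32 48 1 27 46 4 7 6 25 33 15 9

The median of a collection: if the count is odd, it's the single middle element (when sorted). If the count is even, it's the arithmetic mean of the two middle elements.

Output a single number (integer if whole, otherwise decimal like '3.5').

Step 1: insert 38 -> lo=[38] (size 1, max 38) hi=[] (size 0) -> median=38
Step 2: insert 20 -> lo=[20] (size 1, max 20) hi=[38] (size 1, min 38) -> median=29
Step 3: insert 32 -> lo=[20, 32] (size 2, max 32) hi=[38] (size 1, min 38) -> median=32
Step 4: insert 48 -> lo=[20, 32] (size 2, max 32) hi=[38, 48] (size 2, min 38) -> median=35
Step 5: insert 1 -> lo=[1, 20, 32] (size 3, max 32) hi=[38, 48] (size 2, min 38) -> median=32
Step 6: insert 27 -> lo=[1, 20, 27] (size 3, max 27) hi=[32, 38, 48] (size 3, min 32) -> median=29.5
Step 7: insert 46 -> lo=[1, 20, 27, 32] (size 4, max 32) hi=[38, 46, 48] (size 3, min 38) -> median=32
Step 8: insert 4 -> lo=[1, 4, 20, 27] (size 4, max 27) hi=[32, 38, 46, 48] (size 4, min 32) -> median=29.5
Step 9: insert 7 -> lo=[1, 4, 7, 20, 27] (size 5, max 27) hi=[32, 38, 46, 48] (size 4, min 32) -> median=27
Step 10: insert 6 -> lo=[1, 4, 6, 7, 20] (size 5, max 20) hi=[27, 32, 38, 46, 48] (size 5, min 27) -> median=23.5
Step 11: insert 25 -> lo=[1, 4, 6, 7, 20, 25] (size 6, max 25) hi=[27, 32, 38, 46, 48] (size 5, min 27) -> median=25
Step 12: insert 33 -> lo=[1, 4, 6, 7, 20, 25] (size 6, max 25) hi=[27, 32, 33, 38, 46, 48] (size 6, min 27) -> median=26
Step 13: insert 15 -> lo=[1, 4, 6, 7, 15, 20, 25] (size 7, max 25) hi=[27, 32, 33, 38, 46, 48] (size 6, min 27) -> median=25
Step 14: insert 9 -> lo=[1, 4, 6, 7, 9, 15, 20] (size 7, max 20) hi=[25, 27, 32, 33, 38, 46, 48] (size 7, min 25) -> median=22.5

Answer: 22.5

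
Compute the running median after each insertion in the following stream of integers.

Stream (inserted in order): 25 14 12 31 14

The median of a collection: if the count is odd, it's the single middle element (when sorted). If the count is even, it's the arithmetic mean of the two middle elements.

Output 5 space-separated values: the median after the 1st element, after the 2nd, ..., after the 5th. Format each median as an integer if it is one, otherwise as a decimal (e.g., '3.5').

Step 1: insert 25 -> lo=[25] (size 1, max 25) hi=[] (size 0) -> median=25
Step 2: insert 14 -> lo=[14] (size 1, max 14) hi=[25] (size 1, min 25) -> median=19.5
Step 3: insert 12 -> lo=[12, 14] (size 2, max 14) hi=[25] (size 1, min 25) -> median=14
Step 4: insert 31 -> lo=[12, 14] (size 2, max 14) hi=[25, 31] (size 2, min 25) -> median=19.5
Step 5: insert 14 -> lo=[12, 14, 14] (size 3, max 14) hi=[25, 31] (size 2, min 25) -> median=14

Answer: 25 19.5 14 19.5 14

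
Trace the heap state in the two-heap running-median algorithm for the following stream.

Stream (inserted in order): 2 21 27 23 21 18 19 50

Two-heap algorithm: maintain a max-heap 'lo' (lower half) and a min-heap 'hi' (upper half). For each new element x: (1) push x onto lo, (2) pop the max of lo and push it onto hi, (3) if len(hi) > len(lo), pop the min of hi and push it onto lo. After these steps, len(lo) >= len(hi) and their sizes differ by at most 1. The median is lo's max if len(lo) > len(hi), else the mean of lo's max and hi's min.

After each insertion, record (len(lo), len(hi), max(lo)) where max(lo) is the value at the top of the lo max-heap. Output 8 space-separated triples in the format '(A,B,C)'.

Answer: (1,0,2) (1,1,2) (2,1,21) (2,2,21) (3,2,21) (3,3,21) (4,3,21) (4,4,21)

Derivation:
Step 1: insert 2 -> lo=[2] hi=[] -> (len(lo)=1, len(hi)=0, max(lo)=2)
Step 2: insert 21 -> lo=[2] hi=[21] -> (len(lo)=1, len(hi)=1, max(lo)=2)
Step 3: insert 27 -> lo=[2, 21] hi=[27] -> (len(lo)=2, len(hi)=1, max(lo)=21)
Step 4: insert 23 -> lo=[2, 21] hi=[23, 27] -> (len(lo)=2, len(hi)=2, max(lo)=21)
Step 5: insert 21 -> lo=[2, 21, 21] hi=[23, 27] -> (len(lo)=3, len(hi)=2, max(lo)=21)
Step 6: insert 18 -> lo=[2, 18, 21] hi=[21, 23, 27] -> (len(lo)=3, len(hi)=3, max(lo)=21)
Step 7: insert 19 -> lo=[2, 18, 19, 21] hi=[21, 23, 27] -> (len(lo)=4, len(hi)=3, max(lo)=21)
Step 8: insert 50 -> lo=[2, 18, 19, 21] hi=[21, 23, 27, 50] -> (len(lo)=4, len(hi)=4, max(lo)=21)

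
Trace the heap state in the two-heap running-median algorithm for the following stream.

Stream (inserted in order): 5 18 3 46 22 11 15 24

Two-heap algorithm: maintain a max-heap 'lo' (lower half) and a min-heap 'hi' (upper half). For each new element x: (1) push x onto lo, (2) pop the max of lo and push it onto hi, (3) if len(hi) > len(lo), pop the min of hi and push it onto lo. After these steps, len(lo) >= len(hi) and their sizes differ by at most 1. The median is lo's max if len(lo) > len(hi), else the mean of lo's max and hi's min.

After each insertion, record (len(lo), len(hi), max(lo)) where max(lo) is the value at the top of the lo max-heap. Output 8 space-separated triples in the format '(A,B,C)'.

Answer: (1,0,5) (1,1,5) (2,1,5) (2,2,5) (3,2,18) (3,3,11) (4,3,15) (4,4,15)

Derivation:
Step 1: insert 5 -> lo=[5] hi=[] -> (len(lo)=1, len(hi)=0, max(lo)=5)
Step 2: insert 18 -> lo=[5] hi=[18] -> (len(lo)=1, len(hi)=1, max(lo)=5)
Step 3: insert 3 -> lo=[3, 5] hi=[18] -> (len(lo)=2, len(hi)=1, max(lo)=5)
Step 4: insert 46 -> lo=[3, 5] hi=[18, 46] -> (len(lo)=2, len(hi)=2, max(lo)=5)
Step 5: insert 22 -> lo=[3, 5, 18] hi=[22, 46] -> (len(lo)=3, len(hi)=2, max(lo)=18)
Step 6: insert 11 -> lo=[3, 5, 11] hi=[18, 22, 46] -> (len(lo)=3, len(hi)=3, max(lo)=11)
Step 7: insert 15 -> lo=[3, 5, 11, 15] hi=[18, 22, 46] -> (len(lo)=4, len(hi)=3, max(lo)=15)
Step 8: insert 24 -> lo=[3, 5, 11, 15] hi=[18, 22, 24, 46] -> (len(lo)=4, len(hi)=4, max(lo)=15)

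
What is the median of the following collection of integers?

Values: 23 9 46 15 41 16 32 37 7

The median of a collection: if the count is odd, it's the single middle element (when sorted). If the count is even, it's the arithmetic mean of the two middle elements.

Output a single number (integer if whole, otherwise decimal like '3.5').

Step 1: insert 23 -> lo=[23] (size 1, max 23) hi=[] (size 0) -> median=23
Step 2: insert 9 -> lo=[9] (size 1, max 9) hi=[23] (size 1, min 23) -> median=16
Step 3: insert 46 -> lo=[9, 23] (size 2, max 23) hi=[46] (size 1, min 46) -> median=23
Step 4: insert 15 -> lo=[9, 15] (size 2, max 15) hi=[23, 46] (size 2, min 23) -> median=19
Step 5: insert 41 -> lo=[9, 15, 23] (size 3, max 23) hi=[41, 46] (size 2, min 41) -> median=23
Step 6: insert 16 -> lo=[9, 15, 16] (size 3, max 16) hi=[23, 41, 46] (size 3, min 23) -> median=19.5
Step 7: insert 32 -> lo=[9, 15, 16, 23] (size 4, max 23) hi=[32, 41, 46] (size 3, min 32) -> median=23
Step 8: insert 37 -> lo=[9, 15, 16, 23] (size 4, max 23) hi=[32, 37, 41, 46] (size 4, min 32) -> median=27.5
Step 9: insert 7 -> lo=[7, 9, 15, 16, 23] (size 5, max 23) hi=[32, 37, 41, 46] (size 4, min 32) -> median=23

Answer: 23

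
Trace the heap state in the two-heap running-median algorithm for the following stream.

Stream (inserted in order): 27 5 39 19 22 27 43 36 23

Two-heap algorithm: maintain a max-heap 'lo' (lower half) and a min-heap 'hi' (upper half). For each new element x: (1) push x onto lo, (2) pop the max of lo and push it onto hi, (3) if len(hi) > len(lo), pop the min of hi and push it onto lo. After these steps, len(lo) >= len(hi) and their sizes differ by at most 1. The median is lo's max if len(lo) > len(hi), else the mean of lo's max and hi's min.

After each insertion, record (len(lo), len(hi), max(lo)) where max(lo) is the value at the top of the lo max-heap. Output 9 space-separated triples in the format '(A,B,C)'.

Answer: (1,0,27) (1,1,5) (2,1,27) (2,2,19) (3,2,22) (3,3,22) (4,3,27) (4,4,27) (5,4,27)

Derivation:
Step 1: insert 27 -> lo=[27] hi=[] -> (len(lo)=1, len(hi)=0, max(lo)=27)
Step 2: insert 5 -> lo=[5] hi=[27] -> (len(lo)=1, len(hi)=1, max(lo)=5)
Step 3: insert 39 -> lo=[5, 27] hi=[39] -> (len(lo)=2, len(hi)=1, max(lo)=27)
Step 4: insert 19 -> lo=[5, 19] hi=[27, 39] -> (len(lo)=2, len(hi)=2, max(lo)=19)
Step 5: insert 22 -> lo=[5, 19, 22] hi=[27, 39] -> (len(lo)=3, len(hi)=2, max(lo)=22)
Step 6: insert 27 -> lo=[5, 19, 22] hi=[27, 27, 39] -> (len(lo)=3, len(hi)=3, max(lo)=22)
Step 7: insert 43 -> lo=[5, 19, 22, 27] hi=[27, 39, 43] -> (len(lo)=4, len(hi)=3, max(lo)=27)
Step 8: insert 36 -> lo=[5, 19, 22, 27] hi=[27, 36, 39, 43] -> (len(lo)=4, len(hi)=4, max(lo)=27)
Step 9: insert 23 -> lo=[5, 19, 22, 23, 27] hi=[27, 36, 39, 43] -> (len(lo)=5, len(hi)=4, max(lo)=27)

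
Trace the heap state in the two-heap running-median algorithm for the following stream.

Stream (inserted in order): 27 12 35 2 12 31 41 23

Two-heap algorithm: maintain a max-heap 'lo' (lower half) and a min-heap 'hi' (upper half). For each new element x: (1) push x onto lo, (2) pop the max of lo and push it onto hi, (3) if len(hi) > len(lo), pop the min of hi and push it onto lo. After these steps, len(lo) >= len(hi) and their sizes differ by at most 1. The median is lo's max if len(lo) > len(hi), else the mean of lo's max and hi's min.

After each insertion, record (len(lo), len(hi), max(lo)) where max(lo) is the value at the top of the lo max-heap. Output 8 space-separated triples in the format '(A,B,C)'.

Step 1: insert 27 -> lo=[27] hi=[] -> (len(lo)=1, len(hi)=0, max(lo)=27)
Step 2: insert 12 -> lo=[12] hi=[27] -> (len(lo)=1, len(hi)=1, max(lo)=12)
Step 3: insert 35 -> lo=[12, 27] hi=[35] -> (len(lo)=2, len(hi)=1, max(lo)=27)
Step 4: insert 2 -> lo=[2, 12] hi=[27, 35] -> (len(lo)=2, len(hi)=2, max(lo)=12)
Step 5: insert 12 -> lo=[2, 12, 12] hi=[27, 35] -> (len(lo)=3, len(hi)=2, max(lo)=12)
Step 6: insert 31 -> lo=[2, 12, 12] hi=[27, 31, 35] -> (len(lo)=3, len(hi)=3, max(lo)=12)
Step 7: insert 41 -> lo=[2, 12, 12, 27] hi=[31, 35, 41] -> (len(lo)=4, len(hi)=3, max(lo)=27)
Step 8: insert 23 -> lo=[2, 12, 12, 23] hi=[27, 31, 35, 41] -> (len(lo)=4, len(hi)=4, max(lo)=23)

Answer: (1,0,27) (1,1,12) (2,1,27) (2,2,12) (3,2,12) (3,3,12) (4,3,27) (4,4,23)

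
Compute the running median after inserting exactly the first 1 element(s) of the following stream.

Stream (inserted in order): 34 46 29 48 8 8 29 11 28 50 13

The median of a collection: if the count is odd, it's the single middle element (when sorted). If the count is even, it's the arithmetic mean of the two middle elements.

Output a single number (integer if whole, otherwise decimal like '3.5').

Answer: 34

Derivation:
Step 1: insert 34 -> lo=[34] (size 1, max 34) hi=[] (size 0) -> median=34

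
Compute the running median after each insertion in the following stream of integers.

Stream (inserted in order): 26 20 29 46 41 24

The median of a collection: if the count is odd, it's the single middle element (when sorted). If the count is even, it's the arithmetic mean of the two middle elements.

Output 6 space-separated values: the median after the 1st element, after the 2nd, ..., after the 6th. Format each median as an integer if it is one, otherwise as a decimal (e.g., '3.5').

Answer: 26 23 26 27.5 29 27.5

Derivation:
Step 1: insert 26 -> lo=[26] (size 1, max 26) hi=[] (size 0) -> median=26
Step 2: insert 20 -> lo=[20] (size 1, max 20) hi=[26] (size 1, min 26) -> median=23
Step 3: insert 29 -> lo=[20, 26] (size 2, max 26) hi=[29] (size 1, min 29) -> median=26
Step 4: insert 46 -> lo=[20, 26] (size 2, max 26) hi=[29, 46] (size 2, min 29) -> median=27.5
Step 5: insert 41 -> lo=[20, 26, 29] (size 3, max 29) hi=[41, 46] (size 2, min 41) -> median=29
Step 6: insert 24 -> lo=[20, 24, 26] (size 3, max 26) hi=[29, 41, 46] (size 3, min 29) -> median=27.5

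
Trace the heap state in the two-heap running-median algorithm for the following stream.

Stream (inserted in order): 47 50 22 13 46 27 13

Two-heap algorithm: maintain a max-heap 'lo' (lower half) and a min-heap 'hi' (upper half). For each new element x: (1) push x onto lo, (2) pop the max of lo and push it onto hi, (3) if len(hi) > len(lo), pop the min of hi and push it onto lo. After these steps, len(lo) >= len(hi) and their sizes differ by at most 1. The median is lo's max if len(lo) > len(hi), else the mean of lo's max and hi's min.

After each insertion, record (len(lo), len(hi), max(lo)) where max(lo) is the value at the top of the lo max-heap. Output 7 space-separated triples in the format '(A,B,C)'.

Answer: (1,0,47) (1,1,47) (2,1,47) (2,2,22) (3,2,46) (3,3,27) (4,3,27)

Derivation:
Step 1: insert 47 -> lo=[47] hi=[] -> (len(lo)=1, len(hi)=0, max(lo)=47)
Step 2: insert 50 -> lo=[47] hi=[50] -> (len(lo)=1, len(hi)=1, max(lo)=47)
Step 3: insert 22 -> lo=[22, 47] hi=[50] -> (len(lo)=2, len(hi)=1, max(lo)=47)
Step 4: insert 13 -> lo=[13, 22] hi=[47, 50] -> (len(lo)=2, len(hi)=2, max(lo)=22)
Step 5: insert 46 -> lo=[13, 22, 46] hi=[47, 50] -> (len(lo)=3, len(hi)=2, max(lo)=46)
Step 6: insert 27 -> lo=[13, 22, 27] hi=[46, 47, 50] -> (len(lo)=3, len(hi)=3, max(lo)=27)
Step 7: insert 13 -> lo=[13, 13, 22, 27] hi=[46, 47, 50] -> (len(lo)=4, len(hi)=3, max(lo)=27)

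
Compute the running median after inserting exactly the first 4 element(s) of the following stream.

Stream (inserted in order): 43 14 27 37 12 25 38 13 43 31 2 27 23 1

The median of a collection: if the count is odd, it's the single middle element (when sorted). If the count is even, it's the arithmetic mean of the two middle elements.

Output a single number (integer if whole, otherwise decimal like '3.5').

Step 1: insert 43 -> lo=[43] (size 1, max 43) hi=[] (size 0) -> median=43
Step 2: insert 14 -> lo=[14] (size 1, max 14) hi=[43] (size 1, min 43) -> median=28.5
Step 3: insert 27 -> lo=[14, 27] (size 2, max 27) hi=[43] (size 1, min 43) -> median=27
Step 4: insert 37 -> lo=[14, 27] (size 2, max 27) hi=[37, 43] (size 2, min 37) -> median=32

Answer: 32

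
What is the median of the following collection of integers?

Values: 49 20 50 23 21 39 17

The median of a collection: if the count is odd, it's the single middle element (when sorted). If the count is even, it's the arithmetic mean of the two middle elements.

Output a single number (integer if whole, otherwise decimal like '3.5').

Answer: 23

Derivation:
Step 1: insert 49 -> lo=[49] (size 1, max 49) hi=[] (size 0) -> median=49
Step 2: insert 20 -> lo=[20] (size 1, max 20) hi=[49] (size 1, min 49) -> median=34.5
Step 3: insert 50 -> lo=[20, 49] (size 2, max 49) hi=[50] (size 1, min 50) -> median=49
Step 4: insert 23 -> lo=[20, 23] (size 2, max 23) hi=[49, 50] (size 2, min 49) -> median=36
Step 5: insert 21 -> lo=[20, 21, 23] (size 3, max 23) hi=[49, 50] (size 2, min 49) -> median=23
Step 6: insert 39 -> lo=[20, 21, 23] (size 3, max 23) hi=[39, 49, 50] (size 3, min 39) -> median=31
Step 7: insert 17 -> lo=[17, 20, 21, 23] (size 4, max 23) hi=[39, 49, 50] (size 3, min 39) -> median=23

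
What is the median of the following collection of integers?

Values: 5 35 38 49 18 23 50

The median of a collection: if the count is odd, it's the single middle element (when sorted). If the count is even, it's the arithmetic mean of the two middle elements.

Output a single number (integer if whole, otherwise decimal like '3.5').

Answer: 35

Derivation:
Step 1: insert 5 -> lo=[5] (size 1, max 5) hi=[] (size 0) -> median=5
Step 2: insert 35 -> lo=[5] (size 1, max 5) hi=[35] (size 1, min 35) -> median=20
Step 3: insert 38 -> lo=[5, 35] (size 2, max 35) hi=[38] (size 1, min 38) -> median=35
Step 4: insert 49 -> lo=[5, 35] (size 2, max 35) hi=[38, 49] (size 2, min 38) -> median=36.5
Step 5: insert 18 -> lo=[5, 18, 35] (size 3, max 35) hi=[38, 49] (size 2, min 38) -> median=35
Step 6: insert 23 -> lo=[5, 18, 23] (size 3, max 23) hi=[35, 38, 49] (size 3, min 35) -> median=29
Step 7: insert 50 -> lo=[5, 18, 23, 35] (size 4, max 35) hi=[38, 49, 50] (size 3, min 38) -> median=35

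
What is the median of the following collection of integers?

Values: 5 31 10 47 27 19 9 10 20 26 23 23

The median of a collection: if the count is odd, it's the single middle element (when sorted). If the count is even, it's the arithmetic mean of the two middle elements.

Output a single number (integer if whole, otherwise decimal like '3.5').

Step 1: insert 5 -> lo=[5] (size 1, max 5) hi=[] (size 0) -> median=5
Step 2: insert 31 -> lo=[5] (size 1, max 5) hi=[31] (size 1, min 31) -> median=18
Step 3: insert 10 -> lo=[5, 10] (size 2, max 10) hi=[31] (size 1, min 31) -> median=10
Step 4: insert 47 -> lo=[5, 10] (size 2, max 10) hi=[31, 47] (size 2, min 31) -> median=20.5
Step 5: insert 27 -> lo=[5, 10, 27] (size 3, max 27) hi=[31, 47] (size 2, min 31) -> median=27
Step 6: insert 19 -> lo=[5, 10, 19] (size 3, max 19) hi=[27, 31, 47] (size 3, min 27) -> median=23
Step 7: insert 9 -> lo=[5, 9, 10, 19] (size 4, max 19) hi=[27, 31, 47] (size 3, min 27) -> median=19
Step 8: insert 10 -> lo=[5, 9, 10, 10] (size 4, max 10) hi=[19, 27, 31, 47] (size 4, min 19) -> median=14.5
Step 9: insert 20 -> lo=[5, 9, 10, 10, 19] (size 5, max 19) hi=[20, 27, 31, 47] (size 4, min 20) -> median=19
Step 10: insert 26 -> lo=[5, 9, 10, 10, 19] (size 5, max 19) hi=[20, 26, 27, 31, 47] (size 5, min 20) -> median=19.5
Step 11: insert 23 -> lo=[5, 9, 10, 10, 19, 20] (size 6, max 20) hi=[23, 26, 27, 31, 47] (size 5, min 23) -> median=20
Step 12: insert 23 -> lo=[5, 9, 10, 10, 19, 20] (size 6, max 20) hi=[23, 23, 26, 27, 31, 47] (size 6, min 23) -> median=21.5

Answer: 21.5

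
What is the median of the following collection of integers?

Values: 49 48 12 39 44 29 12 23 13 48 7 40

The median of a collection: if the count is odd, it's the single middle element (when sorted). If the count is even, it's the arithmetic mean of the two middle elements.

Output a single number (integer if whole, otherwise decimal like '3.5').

Answer: 34

Derivation:
Step 1: insert 49 -> lo=[49] (size 1, max 49) hi=[] (size 0) -> median=49
Step 2: insert 48 -> lo=[48] (size 1, max 48) hi=[49] (size 1, min 49) -> median=48.5
Step 3: insert 12 -> lo=[12, 48] (size 2, max 48) hi=[49] (size 1, min 49) -> median=48
Step 4: insert 39 -> lo=[12, 39] (size 2, max 39) hi=[48, 49] (size 2, min 48) -> median=43.5
Step 5: insert 44 -> lo=[12, 39, 44] (size 3, max 44) hi=[48, 49] (size 2, min 48) -> median=44
Step 6: insert 29 -> lo=[12, 29, 39] (size 3, max 39) hi=[44, 48, 49] (size 3, min 44) -> median=41.5
Step 7: insert 12 -> lo=[12, 12, 29, 39] (size 4, max 39) hi=[44, 48, 49] (size 3, min 44) -> median=39
Step 8: insert 23 -> lo=[12, 12, 23, 29] (size 4, max 29) hi=[39, 44, 48, 49] (size 4, min 39) -> median=34
Step 9: insert 13 -> lo=[12, 12, 13, 23, 29] (size 5, max 29) hi=[39, 44, 48, 49] (size 4, min 39) -> median=29
Step 10: insert 48 -> lo=[12, 12, 13, 23, 29] (size 5, max 29) hi=[39, 44, 48, 48, 49] (size 5, min 39) -> median=34
Step 11: insert 7 -> lo=[7, 12, 12, 13, 23, 29] (size 6, max 29) hi=[39, 44, 48, 48, 49] (size 5, min 39) -> median=29
Step 12: insert 40 -> lo=[7, 12, 12, 13, 23, 29] (size 6, max 29) hi=[39, 40, 44, 48, 48, 49] (size 6, min 39) -> median=34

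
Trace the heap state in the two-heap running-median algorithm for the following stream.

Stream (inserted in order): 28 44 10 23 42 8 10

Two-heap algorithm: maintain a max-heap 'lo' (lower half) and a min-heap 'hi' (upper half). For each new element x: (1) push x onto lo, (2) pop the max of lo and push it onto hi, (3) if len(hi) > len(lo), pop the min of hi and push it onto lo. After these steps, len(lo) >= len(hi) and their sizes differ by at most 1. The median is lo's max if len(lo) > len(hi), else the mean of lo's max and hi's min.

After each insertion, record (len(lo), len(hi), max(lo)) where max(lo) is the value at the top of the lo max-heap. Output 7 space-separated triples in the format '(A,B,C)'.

Step 1: insert 28 -> lo=[28] hi=[] -> (len(lo)=1, len(hi)=0, max(lo)=28)
Step 2: insert 44 -> lo=[28] hi=[44] -> (len(lo)=1, len(hi)=1, max(lo)=28)
Step 3: insert 10 -> lo=[10, 28] hi=[44] -> (len(lo)=2, len(hi)=1, max(lo)=28)
Step 4: insert 23 -> lo=[10, 23] hi=[28, 44] -> (len(lo)=2, len(hi)=2, max(lo)=23)
Step 5: insert 42 -> lo=[10, 23, 28] hi=[42, 44] -> (len(lo)=3, len(hi)=2, max(lo)=28)
Step 6: insert 8 -> lo=[8, 10, 23] hi=[28, 42, 44] -> (len(lo)=3, len(hi)=3, max(lo)=23)
Step 7: insert 10 -> lo=[8, 10, 10, 23] hi=[28, 42, 44] -> (len(lo)=4, len(hi)=3, max(lo)=23)

Answer: (1,0,28) (1,1,28) (2,1,28) (2,2,23) (3,2,28) (3,3,23) (4,3,23)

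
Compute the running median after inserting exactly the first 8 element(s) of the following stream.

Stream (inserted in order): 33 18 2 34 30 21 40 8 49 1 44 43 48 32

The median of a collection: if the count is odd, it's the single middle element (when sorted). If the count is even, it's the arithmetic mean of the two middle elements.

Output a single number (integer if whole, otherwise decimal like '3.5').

Step 1: insert 33 -> lo=[33] (size 1, max 33) hi=[] (size 0) -> median=33
Step 2: insert 18 -> lo=[18] (size 1, max 18) hi=[33] (size 1, min 33) -> median=25.5
Step 3: insert 2 -> lo=[2, 18] (size 2, max 18) hi=[33] (size 1, min 33) -> median=18
Step 4: insert 34 -> lo=[2, 18] (size 2, max 18) hi=[33, 34] (size 2, min 33) -> median=25.5
Step 5: insert 30 -> lo=[2, 18, 30] (size 3, max 30) hi=[33, 34] (size 2, min 33) -> median=30
Step 6: insert 21 -> lo=[2, 18, 21] (size 3, max 21) hi=[30, 33, 34] (size 3, min 30) -> median=25.5
Step 7: insert 40 -> lo=[2, 18, 21, 30] (size 4, max 30) hi=[33, 34, 40] (size 3, min 33) -> median=30
Step 8: insert 8 -> lo=[2, 8, 18, 21] (size 4, max 21) hi=[30, 33, 34, 40] (size 4, min 30) -> median=25.5

Answer: 25.5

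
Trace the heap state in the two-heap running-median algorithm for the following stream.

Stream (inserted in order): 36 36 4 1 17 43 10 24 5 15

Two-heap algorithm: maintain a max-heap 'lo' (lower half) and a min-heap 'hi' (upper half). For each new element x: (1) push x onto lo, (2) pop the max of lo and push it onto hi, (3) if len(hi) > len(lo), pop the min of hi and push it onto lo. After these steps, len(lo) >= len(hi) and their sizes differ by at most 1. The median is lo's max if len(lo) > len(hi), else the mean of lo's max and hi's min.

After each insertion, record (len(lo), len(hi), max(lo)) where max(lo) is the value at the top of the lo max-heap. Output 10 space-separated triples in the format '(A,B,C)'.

Answer: (1,0,36) (1,1,36) (2,1,36) (2,2,4) (3,2,17) (3,3,17) (4,3,17) (4,4,17) (5,4,17) (5,5,15)

Derivation:
Step 1: insert 36 -> lo=[36] hi=[] -> (len(lo)=1, len(hi)=0, max(lo)=36)
Step 2: insert 36 -> lo=[36] hi=[36] -> (len(lo)=1, len(hi)=1, max(lo)=36)
Step 3: insert 4 -> lo=[4, 36] hi=[36] -> (len(lo)=2, len(hi)=1, max(lo)=36)
Step 4: insert 1 -> lo=[1, 4] hi=[36, 36] -> (len(lo)=2, len(hi)=2, max(lo)=4)
Step 5: insert 17 -> lo=[1, 4, 17] hi=[36, 36] -> (len(lo)=3, len(hi)=2, max(lo)=17)
Step 6: insert 43 -> lo=[1, 4, 17] hi=[36, 36, 43] -> (len(lo)=3, len(hi)=3, max(lo)=17)
Step 7: insert 10 -> lo=[1, 4, 10, 17] hi=[36, 36, 43] -> (len(lo)=4, len(hi)=3, max(lo)=17)
Step 8: insert 24 -> lo=[1, 4, 10, 17] hi=[24, 36, 36, 43] -> (len(lo)=4, len(hi)=4, max(lo)=17)
Step 9: insert 5 -> lo=[1, 4, 5, 10, 17] hi=[24, 36, 36, 43] -> (len(lo)=5, len(hi)=4, max(lo)=17)
Step 10: insert 15 -> lo=[1, 4, 5, 10, 15] hi=[17, 24, 36, 36, 43] -> (len(lo)=5, len(hi)=5, max(lo)=15)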